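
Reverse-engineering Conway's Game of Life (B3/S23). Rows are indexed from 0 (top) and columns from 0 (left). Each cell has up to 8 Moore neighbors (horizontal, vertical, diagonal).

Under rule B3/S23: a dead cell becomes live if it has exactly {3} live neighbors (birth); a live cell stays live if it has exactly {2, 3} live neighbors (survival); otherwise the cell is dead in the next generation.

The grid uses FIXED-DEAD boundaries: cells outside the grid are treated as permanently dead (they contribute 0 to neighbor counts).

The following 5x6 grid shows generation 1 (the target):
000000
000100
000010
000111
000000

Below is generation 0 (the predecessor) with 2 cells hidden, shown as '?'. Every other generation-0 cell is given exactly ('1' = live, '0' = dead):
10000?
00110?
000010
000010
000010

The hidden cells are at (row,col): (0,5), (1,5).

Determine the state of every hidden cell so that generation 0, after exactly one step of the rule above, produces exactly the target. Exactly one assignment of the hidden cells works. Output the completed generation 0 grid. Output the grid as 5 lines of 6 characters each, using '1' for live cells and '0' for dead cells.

Answer: 100000
001100
000010
000010
000010

Derivation:
Hidden generation-0 cells (in order): (0,5), (1,5).
A hidden cell only influences target cells in its own 3x3 neighborhood. Try each of the 2^2 = 4 assignments, step the completed generation 0 forward once under B3/S23, and compare with the target:
  (0,5)=0 (1,5)=0 -> step reproduces the target at every cell -> ACCEPT
  (0,5)=0 (1,5)=1 -> step gives (1,4)='1' but target has '0' -> reject
  (0,5)=1 (1,5)=0 -> step gives (1,4)='1' but target has '0' -> reject
  (0,5)=1 (1,5)=1 -> step gives (0,4)='1' but target has '0' -> reject
Unique solution: (0,5)=dead, (1,5)=dead.
Check: live-neighbor counts of every cell in the completed generation 0:
022210
121221
012422
000323
000212
Applying B3/S23 to generation 0 with these counts gives:
000000
000100
000010
000111
000000
which matches the target exactly.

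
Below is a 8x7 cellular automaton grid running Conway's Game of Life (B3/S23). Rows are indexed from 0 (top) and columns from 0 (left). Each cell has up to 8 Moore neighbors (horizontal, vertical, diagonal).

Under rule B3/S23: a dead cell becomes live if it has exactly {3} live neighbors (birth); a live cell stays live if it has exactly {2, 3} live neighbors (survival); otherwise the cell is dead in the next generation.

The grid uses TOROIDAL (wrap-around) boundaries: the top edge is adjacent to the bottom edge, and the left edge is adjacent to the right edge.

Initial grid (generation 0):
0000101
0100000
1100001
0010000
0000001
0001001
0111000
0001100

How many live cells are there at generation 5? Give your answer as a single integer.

Answer: 18

Derivation:
Simulating step by step:
Generation 0 (given above): 15 live cells
Generation 1: 15 live cells
0001110
0100011
1110000
0100001
0000000
1001000
0000000
0000110
Generation 2: 13 live cells
0001000
0101011
0010010
0110000
1000000
0000000
0000100
0001010
Generation 3: 16 live cells
0001011
0001011
1001111
0110000
0100000
0000000
0000100
0001000
Generation 4: 19 live cells
0011011
0011000
1101000
0111111
0110000
0000000
0000000
0001010
Generation 5: 18 live cells
0000011
1000001
1000011
0000111
1100110
0000000
0000000
0011011
Population at generation 5: 18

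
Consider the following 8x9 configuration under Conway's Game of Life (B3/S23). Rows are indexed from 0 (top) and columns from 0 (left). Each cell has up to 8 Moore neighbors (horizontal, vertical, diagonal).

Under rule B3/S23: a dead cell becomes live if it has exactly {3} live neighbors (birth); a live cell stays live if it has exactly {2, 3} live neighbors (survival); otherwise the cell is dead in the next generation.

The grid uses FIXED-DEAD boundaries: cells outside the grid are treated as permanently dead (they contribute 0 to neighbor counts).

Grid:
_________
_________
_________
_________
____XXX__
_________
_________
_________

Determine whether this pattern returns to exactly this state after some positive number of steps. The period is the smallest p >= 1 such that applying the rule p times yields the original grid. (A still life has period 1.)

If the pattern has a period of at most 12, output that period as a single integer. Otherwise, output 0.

Simulating and comparing each generation to the original:
Gen 0 (original, given above): 3 live cells
Gen 1: 3 live cells, differs from original
Gen 2: 3 live cells, MATCHES original -> period = 2

Answer: 2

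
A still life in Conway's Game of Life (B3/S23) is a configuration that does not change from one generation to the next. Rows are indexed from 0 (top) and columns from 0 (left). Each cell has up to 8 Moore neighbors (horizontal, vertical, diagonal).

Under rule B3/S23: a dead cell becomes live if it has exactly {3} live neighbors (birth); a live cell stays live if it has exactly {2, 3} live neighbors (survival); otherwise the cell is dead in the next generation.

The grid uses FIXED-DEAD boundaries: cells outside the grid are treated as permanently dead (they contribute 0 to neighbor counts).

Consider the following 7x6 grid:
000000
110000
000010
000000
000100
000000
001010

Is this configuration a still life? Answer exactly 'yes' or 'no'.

Answer: no

Derivation:
Compute generation 1 and compare to generation 0 (given above):
Generation 1:
000000
000000
000000
000000
000000
000100
000000
Cell (1,0) differs: gen0=1 vs gen1=0 -> NOT a still life.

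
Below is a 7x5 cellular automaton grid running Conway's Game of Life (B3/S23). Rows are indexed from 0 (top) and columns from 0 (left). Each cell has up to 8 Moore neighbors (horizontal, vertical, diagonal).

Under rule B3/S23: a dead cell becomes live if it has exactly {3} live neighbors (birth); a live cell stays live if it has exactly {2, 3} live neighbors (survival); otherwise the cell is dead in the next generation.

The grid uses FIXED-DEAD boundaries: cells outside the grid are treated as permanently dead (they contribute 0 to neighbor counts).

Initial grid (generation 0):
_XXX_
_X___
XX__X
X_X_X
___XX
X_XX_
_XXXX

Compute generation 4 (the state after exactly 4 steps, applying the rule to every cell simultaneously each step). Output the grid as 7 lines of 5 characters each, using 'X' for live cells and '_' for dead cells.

Answer: _____
__XX_
_XX_X
__X_X
___X_
_____
_____

Derivation:
Simulating step by step:
Generation 0 (given above): 19 live cells
Generation 1: 12 live cells
_XX__
___X_
X_XX_
X_X_X
____X
_____
_X__X
Generation 2: 7 live cells
__X__
___X_
__X_X
__X_X
___X_
_____
_____
Generation 3: 7 live cells
_____
__XX_
__X_X
__X_X
___X_
_____
_____
Generation 4: 8 live cells
(generation 4 grid is the final answer)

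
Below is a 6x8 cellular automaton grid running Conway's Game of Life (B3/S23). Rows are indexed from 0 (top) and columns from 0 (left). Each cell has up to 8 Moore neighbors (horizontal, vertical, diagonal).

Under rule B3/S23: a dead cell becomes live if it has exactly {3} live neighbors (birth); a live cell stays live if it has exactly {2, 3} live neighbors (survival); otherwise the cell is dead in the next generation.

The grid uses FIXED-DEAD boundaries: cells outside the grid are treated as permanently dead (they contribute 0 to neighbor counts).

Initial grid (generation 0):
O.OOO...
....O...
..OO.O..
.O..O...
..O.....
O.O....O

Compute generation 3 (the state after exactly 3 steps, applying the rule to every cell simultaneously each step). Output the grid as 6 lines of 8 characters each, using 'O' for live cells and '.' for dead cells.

Simulating step by step:
Generation 0 (given above): 14 live cells
Generation 1: 12 live cells
...OO...
.O...O..
..OO.O..
.O..O...
..OO....
.O......
Generation 2: 12 live cells
....O...
.....O..
.OOO.O..
.O..O...
.OOO....
..O.....
Generation 3: 14 live cells
(generation 3 grid is the final answer)

Answer: ........
..OO.O..
.OOO.O..
O...O...
.O.O....
.OOO....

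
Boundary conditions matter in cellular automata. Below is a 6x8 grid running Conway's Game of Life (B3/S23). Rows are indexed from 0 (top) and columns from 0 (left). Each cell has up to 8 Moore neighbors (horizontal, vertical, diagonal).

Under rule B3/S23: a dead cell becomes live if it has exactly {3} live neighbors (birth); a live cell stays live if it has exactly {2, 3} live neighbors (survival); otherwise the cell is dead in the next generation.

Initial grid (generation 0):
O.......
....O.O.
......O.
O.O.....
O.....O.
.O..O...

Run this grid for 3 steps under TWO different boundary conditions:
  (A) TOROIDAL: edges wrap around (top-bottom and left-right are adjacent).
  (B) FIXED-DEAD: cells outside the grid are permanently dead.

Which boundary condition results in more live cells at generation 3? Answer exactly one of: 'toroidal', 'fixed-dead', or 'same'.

Under TOROIDAL boundary, generation 3:
O....O.O
........
.....OOO
O.....OO
........
......OO
Population = 11

Under FIXED-DEAD boundary, generation 3:
........
........
........
........
........
........
Population = 0

Comparison: toroidal=11, fixed-dead=0 -> toroidal

Answer: toroidal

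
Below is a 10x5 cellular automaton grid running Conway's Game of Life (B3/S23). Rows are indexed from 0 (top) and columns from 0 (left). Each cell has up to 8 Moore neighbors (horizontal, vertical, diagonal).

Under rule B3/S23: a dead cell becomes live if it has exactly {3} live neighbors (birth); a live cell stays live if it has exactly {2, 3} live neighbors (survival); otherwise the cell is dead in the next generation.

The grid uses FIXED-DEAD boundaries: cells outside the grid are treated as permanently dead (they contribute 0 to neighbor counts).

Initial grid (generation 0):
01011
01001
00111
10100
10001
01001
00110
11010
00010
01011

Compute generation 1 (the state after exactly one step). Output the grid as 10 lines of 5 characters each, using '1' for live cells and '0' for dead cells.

Answer: 00111
01000
00101
00101
10010
01101
10011
01011
11010
00111

Derivation:
Simulating step by step:
Generation 0 (given above): 23 live cells
Generation 1: 25 live cells
(generation 1 grid is the final answer)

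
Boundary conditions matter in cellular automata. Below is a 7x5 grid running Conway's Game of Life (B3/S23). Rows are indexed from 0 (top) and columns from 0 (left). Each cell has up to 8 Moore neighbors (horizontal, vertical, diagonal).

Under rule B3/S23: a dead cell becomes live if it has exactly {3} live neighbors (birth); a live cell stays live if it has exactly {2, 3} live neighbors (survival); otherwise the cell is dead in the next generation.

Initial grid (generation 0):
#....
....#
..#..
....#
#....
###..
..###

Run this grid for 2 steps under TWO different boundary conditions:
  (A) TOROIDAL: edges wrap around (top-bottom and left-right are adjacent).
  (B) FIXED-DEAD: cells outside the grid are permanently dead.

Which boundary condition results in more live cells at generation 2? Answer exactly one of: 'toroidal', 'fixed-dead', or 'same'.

Under TOROIDAL boundary, generation 2:
...##
.....
.....
....#
##..#
#.#..
#.###
Population = 12

Under FIXED-DEAD boundary, generation 2:
.....
.....
.....
.....
.#...
..##.
.###.
Population = 6

Comparison: toroidal=12, fixed-dead=6 -> toroidal

Answer: toroidal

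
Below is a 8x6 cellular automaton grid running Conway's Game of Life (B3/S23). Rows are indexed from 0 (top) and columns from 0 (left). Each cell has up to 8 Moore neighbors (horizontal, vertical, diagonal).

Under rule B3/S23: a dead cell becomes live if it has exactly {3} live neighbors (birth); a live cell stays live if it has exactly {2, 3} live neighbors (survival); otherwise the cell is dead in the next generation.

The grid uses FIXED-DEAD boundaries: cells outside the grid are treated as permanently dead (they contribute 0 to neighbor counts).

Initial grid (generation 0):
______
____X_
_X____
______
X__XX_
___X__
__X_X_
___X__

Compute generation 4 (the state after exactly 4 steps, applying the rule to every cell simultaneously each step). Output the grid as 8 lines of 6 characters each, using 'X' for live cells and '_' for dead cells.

Answer: ______
______
______
______
______
__XX__
______
______

Derivation:
Simulating step by step:
Generation 0 (given above): 9 live cells
Generation 1: 6 live cells
______
______
______
______
___XX_
__X___
__X_X_
___X__
Generation 2: 5 live cells
______
______
______
______
___X__
__X_X_
__X___
___X__
Generation 3: 3 live cells
______
______
______
______
___X__
__X___
__X___
______
Generation 4: 2 live cells
(generation 4 grid is the final answer)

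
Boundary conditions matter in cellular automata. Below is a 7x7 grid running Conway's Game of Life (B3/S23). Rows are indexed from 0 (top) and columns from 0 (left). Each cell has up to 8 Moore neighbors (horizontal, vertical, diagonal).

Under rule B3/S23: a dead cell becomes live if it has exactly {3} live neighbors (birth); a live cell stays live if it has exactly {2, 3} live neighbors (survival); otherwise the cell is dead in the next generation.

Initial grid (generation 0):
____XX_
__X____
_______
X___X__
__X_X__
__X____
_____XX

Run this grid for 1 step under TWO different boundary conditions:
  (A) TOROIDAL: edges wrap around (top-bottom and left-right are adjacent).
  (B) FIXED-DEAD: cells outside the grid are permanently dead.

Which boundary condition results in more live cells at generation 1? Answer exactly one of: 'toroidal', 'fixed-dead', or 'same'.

Answer: toroidal

Derivation:
Under TOROIDAL boundary, generation 1:
____XXX
_______
_______
___X___
_X_____
___X_X_
____XXX
Population = 10

Under FIXED-DEAD boundary, generation 1:
_______
_______
_______
___X___
_X_____
___X_X_
_______
Population = 4

Comparison: toroidal=10, fixed-dead=4 -> toroidal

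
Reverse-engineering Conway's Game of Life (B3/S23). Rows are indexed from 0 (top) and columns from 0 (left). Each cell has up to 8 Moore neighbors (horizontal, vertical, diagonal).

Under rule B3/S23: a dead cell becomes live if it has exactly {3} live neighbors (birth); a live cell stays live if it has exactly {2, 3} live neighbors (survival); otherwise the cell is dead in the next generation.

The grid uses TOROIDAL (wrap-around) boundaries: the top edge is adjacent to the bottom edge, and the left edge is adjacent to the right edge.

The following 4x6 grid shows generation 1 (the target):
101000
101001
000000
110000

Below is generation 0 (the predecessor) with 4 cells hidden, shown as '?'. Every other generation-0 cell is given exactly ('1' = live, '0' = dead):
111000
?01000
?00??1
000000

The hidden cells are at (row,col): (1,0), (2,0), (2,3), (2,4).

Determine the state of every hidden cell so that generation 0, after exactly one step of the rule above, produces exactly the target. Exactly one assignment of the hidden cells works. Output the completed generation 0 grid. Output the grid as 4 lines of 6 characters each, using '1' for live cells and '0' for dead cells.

Answer: 111000
101000
000001
000000

Derivation:
Hidden generation-0 cells (in order): (1,0), (2,0), (2,3), (2,4).
A hidden cell only influences target cells in its own 3x3 neighborhood. Try each of the 2^4 = 16 assignments, step the completed generation 0 forward once under B3/S23, and compare with the target:
  (1,0)=0 (2,0)=0 (2,3)=0 (2,4)=0 -> step gives (0,0)='0' but target has '1' -> reject
  (1,0)=0 (2,0)=0 (2,3)=0 (2,4)=1 -> step gives (0,0)='0' but target has '1' -> reject
  (1,0)=0 (2,0)=0 (2,3)=1 (2,4)=0 -> step gives (0,0)='0' but target has '1' -> reject
  (1,0)=0 (2,0)=0 (2,3)=1 (2,4)=1 -> step gives (0,0)='0' but target has '1' -> reject
  (1,0)=0 (2,0)=1 (2,3)=0 (2,4)=0 -> step gives (0,0)='0' but target has '1' -> reject
  (1,0)=0 (2,0)=1 (2,3)=0 (2,4)=1 -> step gives (0,0)='0' but target has '1' -> reject
  (1,0)=0 (2,0)=1 (2,3)=1 (2,4)=0 -> step gives (0,0)='0' but target has '1' -> reject
  (1,0)=0 (2,0)=1 (2,3)=1 (2,4)=1 -> step gives (0,0)='0' but target has '1' -> reject
  (1,0)=1 (2,0)=0 (2,3)=0 (2,4)=0 -> step reproduces the target at every cell -> ACCEPT
  (1,0)=1 (2,0)=0 (2,3)=0 (2,4)=1 -> step gives (1,3)='1' but target has '0' -> reject
  (1,0)=1 (2,0)=0 (2,3)=1 (2,4)=0 -> step gives (1,3)='1' but target has '0' -> reject
  (1,0)=1 (2,0)=0 (2,3)=1 (2,4)=1 -> step gives (1,4)='1' but target has '0' -> reject
  (1,0)=1 (2,0)=1 (2,3)=0 (2,4)=0 -> step gives (1,0)='0' but target has '1' -> reject
  (1,0)=1 (2,0)=1 (2,3)=0 (2,4)=1 -> step gives (1,0)='0' but target has '1' -> reject
  (1,0)=1 (2,0)=1 (2,3)=1 (2,4)=0 -> step gives (1,0)='0' but target has '1' -> reject
  (1,0)=1 (2,0)=1 (2,3)=1 (2,4)=1 -> step gives (1,0)='0' but target has '1' -> reject
Unique solution: (1,0)=live, (2,0)=dead, (2,3)=dead, (2,4)=dead.
Check: live-neighbor counts of every cell in the completed generation 0:
242202
352213
221111
332112
Applying B3/S23 to generation 0 with these counts gives:
101000
101001
000000
110000
which matches the target exactly.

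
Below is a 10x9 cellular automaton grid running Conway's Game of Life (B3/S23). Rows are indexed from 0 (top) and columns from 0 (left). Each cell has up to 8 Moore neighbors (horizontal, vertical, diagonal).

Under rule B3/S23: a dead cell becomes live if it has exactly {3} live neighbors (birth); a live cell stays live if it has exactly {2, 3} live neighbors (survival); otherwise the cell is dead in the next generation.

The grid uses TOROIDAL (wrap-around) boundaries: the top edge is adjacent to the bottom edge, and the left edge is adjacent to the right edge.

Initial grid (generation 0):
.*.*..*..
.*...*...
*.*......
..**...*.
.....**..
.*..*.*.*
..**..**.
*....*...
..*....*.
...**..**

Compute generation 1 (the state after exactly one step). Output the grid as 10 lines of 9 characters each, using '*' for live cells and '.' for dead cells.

Simulating step by step:
Generation 0 (given above): 28 live cells
Generation 1: 43 live cells
(generation 1 grid is the final answer)

Answer: *..*.***.
**.......
..**.....
.***..*..
..*****..
..***....
*****.***
.***...**
...**.**.
...**.***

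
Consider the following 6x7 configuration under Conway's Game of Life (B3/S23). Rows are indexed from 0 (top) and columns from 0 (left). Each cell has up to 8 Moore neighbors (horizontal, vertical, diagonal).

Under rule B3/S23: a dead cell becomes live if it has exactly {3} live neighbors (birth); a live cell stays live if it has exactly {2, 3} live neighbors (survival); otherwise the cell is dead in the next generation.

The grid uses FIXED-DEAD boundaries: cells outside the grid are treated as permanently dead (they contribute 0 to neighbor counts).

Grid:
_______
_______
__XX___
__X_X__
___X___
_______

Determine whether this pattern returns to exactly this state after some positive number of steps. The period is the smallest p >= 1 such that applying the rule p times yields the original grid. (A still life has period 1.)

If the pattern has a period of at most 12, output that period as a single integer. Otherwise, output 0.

Answer: 1

Derivation:
Simulating and comparing each generation to the original:
Gen 0 (original, given above): 5 live cells
Gen 1: 5 live cells, MATCHES original -> period = 1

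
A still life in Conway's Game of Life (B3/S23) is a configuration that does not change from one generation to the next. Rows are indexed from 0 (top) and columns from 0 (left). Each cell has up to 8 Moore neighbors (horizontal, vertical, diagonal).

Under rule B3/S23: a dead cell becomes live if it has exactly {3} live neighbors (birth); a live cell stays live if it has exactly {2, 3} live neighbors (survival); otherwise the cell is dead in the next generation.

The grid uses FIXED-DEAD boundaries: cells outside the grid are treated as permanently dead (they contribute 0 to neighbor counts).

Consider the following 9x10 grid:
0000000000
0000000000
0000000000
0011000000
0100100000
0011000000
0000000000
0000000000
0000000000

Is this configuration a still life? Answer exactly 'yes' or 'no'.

Compute generation 1 and compare to generation 0 (given above):
Generation 1:
0000000000
0000000000
0000000000
0011000000
0100100000
0011000000
0000000000
0000000000
0000000000
The grids are IDENTICAL -> still life.

Answer: yes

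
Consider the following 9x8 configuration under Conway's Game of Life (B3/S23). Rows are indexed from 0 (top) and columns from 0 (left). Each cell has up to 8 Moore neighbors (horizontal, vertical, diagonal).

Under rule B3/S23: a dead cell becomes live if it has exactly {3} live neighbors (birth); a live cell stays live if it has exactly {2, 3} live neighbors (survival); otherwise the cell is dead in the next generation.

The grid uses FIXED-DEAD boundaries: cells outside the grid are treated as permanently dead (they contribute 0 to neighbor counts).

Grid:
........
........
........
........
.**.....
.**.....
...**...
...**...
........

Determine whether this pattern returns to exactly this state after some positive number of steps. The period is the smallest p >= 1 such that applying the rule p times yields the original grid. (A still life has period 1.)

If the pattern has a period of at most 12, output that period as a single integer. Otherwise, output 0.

Answer: 2

Derivation:
Simulating and comparing each generation to the original:
Gen 0 (original, given above): 8 live cells
Gen 1: 6 live cells, differs from original
Gen 2: 8 live cells, MATCHES original -> period = 2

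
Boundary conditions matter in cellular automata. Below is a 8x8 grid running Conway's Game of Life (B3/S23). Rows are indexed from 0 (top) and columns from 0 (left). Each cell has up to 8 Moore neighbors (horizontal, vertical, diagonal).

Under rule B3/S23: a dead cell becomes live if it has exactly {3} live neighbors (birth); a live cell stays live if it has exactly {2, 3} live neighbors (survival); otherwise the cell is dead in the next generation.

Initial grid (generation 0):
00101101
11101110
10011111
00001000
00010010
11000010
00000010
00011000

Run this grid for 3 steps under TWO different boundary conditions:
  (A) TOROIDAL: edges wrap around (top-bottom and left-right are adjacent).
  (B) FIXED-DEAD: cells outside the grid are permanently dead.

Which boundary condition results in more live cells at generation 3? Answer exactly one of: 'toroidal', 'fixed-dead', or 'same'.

Under TOROIDAL boundary, generation 3:
00000100
00010001
11100000
00000000
00001110
00001100
10010001
11111110
Population = 21

Under FIXED-DEAD boundary, generation 3:
00100000
00100000
00000000
00000010
00001100
00001100
00001100
00000000
Population = 9

Comparison: toroidal=21, fixed-dead=9 -> toroidal

Answer: toroidal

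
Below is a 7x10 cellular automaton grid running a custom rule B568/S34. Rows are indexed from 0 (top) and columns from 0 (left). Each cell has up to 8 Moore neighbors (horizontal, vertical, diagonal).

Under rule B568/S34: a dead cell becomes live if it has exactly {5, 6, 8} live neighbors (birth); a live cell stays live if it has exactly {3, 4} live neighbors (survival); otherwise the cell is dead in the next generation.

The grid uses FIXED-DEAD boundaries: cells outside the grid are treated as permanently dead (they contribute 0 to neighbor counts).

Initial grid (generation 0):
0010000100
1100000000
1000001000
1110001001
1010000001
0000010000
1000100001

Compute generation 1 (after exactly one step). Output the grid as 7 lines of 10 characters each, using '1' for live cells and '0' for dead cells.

Answer: 0000000000
0100000000
1100000000
1000000000
0100000000
0000000000
0000000000

Derivation:
Simulating step by step:
Generation 0 (given above): 18 live cells
Generation 1: 5 live cells
(generation 1 grid is the final answer)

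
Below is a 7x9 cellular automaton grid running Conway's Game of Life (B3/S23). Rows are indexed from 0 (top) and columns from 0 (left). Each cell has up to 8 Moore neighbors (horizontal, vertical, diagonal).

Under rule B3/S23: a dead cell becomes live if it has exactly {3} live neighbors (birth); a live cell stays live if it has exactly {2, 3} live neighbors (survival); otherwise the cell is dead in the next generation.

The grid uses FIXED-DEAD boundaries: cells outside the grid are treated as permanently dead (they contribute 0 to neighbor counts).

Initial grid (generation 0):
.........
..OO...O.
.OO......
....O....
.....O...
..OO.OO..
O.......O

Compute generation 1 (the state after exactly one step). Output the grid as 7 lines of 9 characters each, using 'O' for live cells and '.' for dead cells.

Simulating step by step:
Generation 0 (given above): 13 live cells
Generation 1: 11 live cells
(generation 1 grid is the final answer)

Answer: .........
.OOO.....
.OO......
.........
...O.OO..
....OOO..
.........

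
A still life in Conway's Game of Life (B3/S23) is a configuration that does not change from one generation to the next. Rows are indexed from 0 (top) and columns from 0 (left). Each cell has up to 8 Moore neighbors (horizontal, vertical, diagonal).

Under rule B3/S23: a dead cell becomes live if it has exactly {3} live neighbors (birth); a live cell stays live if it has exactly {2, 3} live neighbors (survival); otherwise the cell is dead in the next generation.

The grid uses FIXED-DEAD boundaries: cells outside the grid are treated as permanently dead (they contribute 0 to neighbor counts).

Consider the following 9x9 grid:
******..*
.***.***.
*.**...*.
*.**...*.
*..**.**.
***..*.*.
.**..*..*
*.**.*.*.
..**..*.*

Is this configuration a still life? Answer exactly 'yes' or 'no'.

Compute generation 1 and compare to generation 0 (given above):
Generation 1:
*....*.*.
.....*.**
*......**
*......**
*...**.**
*....*.**
.....*.**
.....*.**
.****.**.
Cell (0,1) differs: gen0=1 vs gen1=0 -> NOT a still life.

Answer: no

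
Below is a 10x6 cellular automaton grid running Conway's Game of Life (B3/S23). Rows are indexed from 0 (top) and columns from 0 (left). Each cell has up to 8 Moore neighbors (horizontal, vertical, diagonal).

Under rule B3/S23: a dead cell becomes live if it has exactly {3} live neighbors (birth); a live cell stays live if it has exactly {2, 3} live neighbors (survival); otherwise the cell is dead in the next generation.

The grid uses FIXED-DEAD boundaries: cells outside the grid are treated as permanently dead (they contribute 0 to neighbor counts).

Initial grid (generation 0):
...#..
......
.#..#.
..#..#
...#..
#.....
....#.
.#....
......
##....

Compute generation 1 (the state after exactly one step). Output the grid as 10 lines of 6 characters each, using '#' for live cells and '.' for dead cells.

Simulating step by step:
Generation 0 (given above): 11 live cells
Generation 1: 5 live cells
(generation 1 grid is the final answer)

Answer: ......
......
......
..###.
......
......
......
......
##....
......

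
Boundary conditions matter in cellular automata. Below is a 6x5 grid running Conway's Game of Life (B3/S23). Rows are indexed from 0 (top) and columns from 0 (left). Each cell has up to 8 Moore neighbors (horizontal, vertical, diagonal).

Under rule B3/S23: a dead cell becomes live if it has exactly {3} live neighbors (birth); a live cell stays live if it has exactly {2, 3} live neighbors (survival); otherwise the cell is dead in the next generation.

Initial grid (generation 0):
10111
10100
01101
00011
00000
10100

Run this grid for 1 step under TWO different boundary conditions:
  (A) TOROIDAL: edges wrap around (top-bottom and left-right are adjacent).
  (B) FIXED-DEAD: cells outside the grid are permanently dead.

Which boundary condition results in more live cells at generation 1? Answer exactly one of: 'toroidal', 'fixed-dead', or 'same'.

Answer: toroidal

Derivation:
Under TOROIDAL boundary, generation 1:
10100
00000
01101
10111
00011
10100
Population = 13

Under FIXED-DEAD boundary, generation 1:
00110
10001
01101
00111
00010
00000
Population = 11

Comparison: toroidal=13, fixed-dead=11 -> toroidal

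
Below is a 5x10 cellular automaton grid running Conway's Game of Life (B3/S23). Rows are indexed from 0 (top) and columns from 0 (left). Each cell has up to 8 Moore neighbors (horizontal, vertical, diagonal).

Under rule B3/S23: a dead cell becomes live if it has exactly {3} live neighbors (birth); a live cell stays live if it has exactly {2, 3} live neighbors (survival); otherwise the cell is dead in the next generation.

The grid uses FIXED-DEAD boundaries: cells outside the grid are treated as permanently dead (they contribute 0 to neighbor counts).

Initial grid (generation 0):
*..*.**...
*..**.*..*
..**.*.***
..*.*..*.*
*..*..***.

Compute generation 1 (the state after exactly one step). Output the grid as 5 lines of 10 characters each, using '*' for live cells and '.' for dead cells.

Answer: ...*.**...
.*.......*
.**..*.*.*
.**.**...*
...*..***.

Derivation:
Simulating step by step:
Generation 0 (given above): 24 live cells
Generation 1: 19 live cells
(generation 1 grid is the final answer)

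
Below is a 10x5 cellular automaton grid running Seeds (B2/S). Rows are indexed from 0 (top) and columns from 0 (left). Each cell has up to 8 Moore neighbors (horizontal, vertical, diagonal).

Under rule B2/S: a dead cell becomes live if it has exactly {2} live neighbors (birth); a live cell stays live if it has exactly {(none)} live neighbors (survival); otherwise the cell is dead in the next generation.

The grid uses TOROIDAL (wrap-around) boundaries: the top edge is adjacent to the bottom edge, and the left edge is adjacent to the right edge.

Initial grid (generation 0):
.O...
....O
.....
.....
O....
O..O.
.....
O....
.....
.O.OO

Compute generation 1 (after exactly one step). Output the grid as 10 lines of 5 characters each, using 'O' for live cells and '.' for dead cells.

Answer: .....
O....
.....
.....
.O...
.O...
OO...
.....
.OOO.
.....

Derivation:
Simulating step by step:
Generation 0 (given above): 9 live cells
Generation 1: 8 live cells
(generation 1 grid is the final answer)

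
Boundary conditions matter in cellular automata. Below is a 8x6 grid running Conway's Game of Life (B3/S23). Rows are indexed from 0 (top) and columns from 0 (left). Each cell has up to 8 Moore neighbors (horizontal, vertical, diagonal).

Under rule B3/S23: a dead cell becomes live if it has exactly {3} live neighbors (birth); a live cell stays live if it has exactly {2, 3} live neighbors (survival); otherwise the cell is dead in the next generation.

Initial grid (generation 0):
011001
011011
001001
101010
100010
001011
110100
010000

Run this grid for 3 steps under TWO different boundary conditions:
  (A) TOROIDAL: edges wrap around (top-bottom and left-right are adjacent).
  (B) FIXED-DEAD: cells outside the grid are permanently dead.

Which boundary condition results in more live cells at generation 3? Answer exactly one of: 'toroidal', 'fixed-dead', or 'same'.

Under TOROIDAL boundary, generation 3:
000010
000101
001110
000100
010100
000000
100011
000000
Population = 12

Under FIXED-DEAD boundary, generation 3:
001000
000110
001100
000110
000101
000011
001011
000110
Population = 16

Comparison: toroidal=12, fixed-dead=16 -> fixed-dead

Answer: fixed-dead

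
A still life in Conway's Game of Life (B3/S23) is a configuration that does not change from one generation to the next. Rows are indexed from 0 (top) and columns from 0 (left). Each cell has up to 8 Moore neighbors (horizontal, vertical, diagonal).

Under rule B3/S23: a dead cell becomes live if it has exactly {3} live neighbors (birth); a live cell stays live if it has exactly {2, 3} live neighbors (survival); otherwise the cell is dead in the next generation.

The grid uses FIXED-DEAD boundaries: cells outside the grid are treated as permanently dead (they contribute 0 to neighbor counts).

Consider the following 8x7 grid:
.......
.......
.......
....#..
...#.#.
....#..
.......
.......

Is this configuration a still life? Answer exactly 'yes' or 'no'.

Answer: yes

Derivation:
Compute generation 1 and compare to generation 0 (given above):
Generation 1:
.......
.......
.......
....#..
...#.#.
....#..
.......
.......
The grids are IDENTICAL -> still life.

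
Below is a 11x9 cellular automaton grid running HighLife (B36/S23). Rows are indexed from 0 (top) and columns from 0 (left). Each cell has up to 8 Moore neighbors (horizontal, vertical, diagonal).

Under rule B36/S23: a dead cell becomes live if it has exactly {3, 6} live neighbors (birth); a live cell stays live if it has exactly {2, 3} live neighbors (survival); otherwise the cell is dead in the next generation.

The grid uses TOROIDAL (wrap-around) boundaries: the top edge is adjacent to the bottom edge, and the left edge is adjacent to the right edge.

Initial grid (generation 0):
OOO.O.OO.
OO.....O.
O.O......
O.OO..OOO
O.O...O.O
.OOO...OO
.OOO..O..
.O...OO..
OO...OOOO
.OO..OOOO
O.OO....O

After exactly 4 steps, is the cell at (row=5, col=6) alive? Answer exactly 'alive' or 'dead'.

Simulating step by step:
Generation 0 (given above): 49 live cells
Generation 1: 31 live cells
......OOO
...O..OO.
.OOO..O.O
.OOO..O..
.O....O..
......O.O
...OOOO..
....O...O
....O....
...OOO...
....O..O.
Generation 2: 28 live cells
.....O..O
O..O.O...
OO..OOO..
...O.OO..
OO...OO..
....O.O..
...OO.O..
.........
.........
...O.O...
...OO..OO
Generation 3: 29 live cells
O..O.OOOO
OO......O
OOOO.....
..O....O.
.......O.
...OOOOO.
...OO....
.........
.........
...O.....
...O.OOOO
Generation 4: 28 live cells
.OO..O...
...OO.O..
...O.....
..OO....O
...OOO.OO
...O.OOO.
...O..O..
.........
.........
....O.OO.
O.OO.O...

Cell (5,6) at generation 4: 1 -> alive

Answer: alive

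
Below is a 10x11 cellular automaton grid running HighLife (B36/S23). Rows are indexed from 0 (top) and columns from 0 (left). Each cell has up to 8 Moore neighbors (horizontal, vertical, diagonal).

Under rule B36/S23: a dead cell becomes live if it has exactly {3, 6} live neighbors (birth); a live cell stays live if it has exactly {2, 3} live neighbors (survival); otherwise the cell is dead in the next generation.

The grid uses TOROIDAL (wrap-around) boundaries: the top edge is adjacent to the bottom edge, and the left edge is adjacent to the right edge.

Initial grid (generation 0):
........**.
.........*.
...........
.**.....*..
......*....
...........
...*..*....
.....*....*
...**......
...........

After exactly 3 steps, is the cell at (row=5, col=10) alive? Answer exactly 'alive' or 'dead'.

Answer: dead

Derivation:
Simulating step by step:
Generation 0 (given above): 13 live cells
Generation 1: 7 live cells
........**.
........**.
...........
...........
...........
...........
...........
...*.*.....
....*......
...........
Generation 2: 6 live cells
........**.
........**.
...........
...........
...........
...........
...........
....*......
....*......
...........
Generation 3: 4 live cells
........**.
........**.
...........
...........
...........
...........
...........
...........
...........
...........

Cell (5,10) at generation 3: 0 -> dead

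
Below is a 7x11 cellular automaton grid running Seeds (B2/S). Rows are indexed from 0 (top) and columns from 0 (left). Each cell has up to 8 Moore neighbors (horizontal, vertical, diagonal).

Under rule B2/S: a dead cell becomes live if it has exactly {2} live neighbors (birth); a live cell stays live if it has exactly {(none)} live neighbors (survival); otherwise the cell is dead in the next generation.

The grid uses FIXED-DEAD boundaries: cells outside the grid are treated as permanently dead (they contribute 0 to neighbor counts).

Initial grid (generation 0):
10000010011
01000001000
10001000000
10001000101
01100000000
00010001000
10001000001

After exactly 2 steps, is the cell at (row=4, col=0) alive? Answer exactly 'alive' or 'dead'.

Simulating step by step:
Generation 0 (given above): 19 live cells
Generation 1: 24 live cells
01000001100
00000110111
00010101110
00100100010
10001001110
10001000000
00010000000
Generation 2: 12 live cells
00000100001
00100000000
00100000000
01000000000
00000010001
01000101010
00001000000

Cell (4,0) at generation 2: 0 -> dead

Answer: dead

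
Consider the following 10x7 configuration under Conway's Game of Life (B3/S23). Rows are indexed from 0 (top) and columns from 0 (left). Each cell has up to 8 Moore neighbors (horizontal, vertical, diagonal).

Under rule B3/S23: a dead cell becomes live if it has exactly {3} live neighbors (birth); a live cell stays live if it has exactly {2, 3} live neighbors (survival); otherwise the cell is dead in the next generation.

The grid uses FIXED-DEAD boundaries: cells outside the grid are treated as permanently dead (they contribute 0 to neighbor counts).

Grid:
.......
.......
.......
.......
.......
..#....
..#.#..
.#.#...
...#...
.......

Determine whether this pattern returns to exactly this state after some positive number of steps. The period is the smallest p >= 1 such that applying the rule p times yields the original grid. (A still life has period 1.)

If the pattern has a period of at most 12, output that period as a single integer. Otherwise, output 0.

Answer: 2

Derivation:
Simulating and comparing each generation to the original:
Gen 0 (original, given above): 6 live cells
Gen 1: 6 live cells, differs from original
Gen 2: 6 live cells, MATCHES original -> period = 2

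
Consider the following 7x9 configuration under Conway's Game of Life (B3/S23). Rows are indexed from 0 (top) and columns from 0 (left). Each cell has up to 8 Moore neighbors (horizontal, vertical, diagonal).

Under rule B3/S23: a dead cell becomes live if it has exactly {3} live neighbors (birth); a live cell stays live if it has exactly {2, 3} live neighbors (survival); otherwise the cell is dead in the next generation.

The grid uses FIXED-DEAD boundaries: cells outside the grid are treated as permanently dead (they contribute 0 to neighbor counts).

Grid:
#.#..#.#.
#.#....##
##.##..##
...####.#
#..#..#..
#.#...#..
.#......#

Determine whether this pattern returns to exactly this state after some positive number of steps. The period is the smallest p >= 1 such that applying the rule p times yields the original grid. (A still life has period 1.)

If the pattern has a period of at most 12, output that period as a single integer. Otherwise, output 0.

Simulating and comparing each generation to the original:
Gen 0 (original, given above): 27 live cells
Gen 1: 20 live cells, differs from original
Gen 2: 10 live cells, differs from original
Gen 3: 1 live cells, differs from original
Gen 4: 0 live cells, differs from original
Gen 5: 0 live cells, differs from original
Gen 6: 0 live cells, differs from original
Gen 7: 0 live cells, differs from original
Gen 8: 0 live cells, differs from original
Gen 9: 0 live cells, differs from original
Gen 10: 0 live cells, differs from original
Gen 11: 0 live cells, differs from original
Gen 12: 0 live cells, differs from original
No period found within 12 steps.

Answer: 0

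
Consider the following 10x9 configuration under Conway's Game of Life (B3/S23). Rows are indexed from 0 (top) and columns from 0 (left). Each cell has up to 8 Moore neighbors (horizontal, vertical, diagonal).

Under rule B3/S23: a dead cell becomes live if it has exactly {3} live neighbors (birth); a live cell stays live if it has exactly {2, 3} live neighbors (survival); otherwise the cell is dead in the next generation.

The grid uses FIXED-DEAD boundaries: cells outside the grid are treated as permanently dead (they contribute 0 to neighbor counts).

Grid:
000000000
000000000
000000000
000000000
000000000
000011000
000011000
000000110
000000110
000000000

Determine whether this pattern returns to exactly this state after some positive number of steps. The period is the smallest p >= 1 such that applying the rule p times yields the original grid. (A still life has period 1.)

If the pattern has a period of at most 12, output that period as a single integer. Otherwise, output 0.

Answer: 2

Derivation:
Simulating and comparing each generation to the original:
Gen 0 (original, given above): 8 live cells
Gen 1: 6 live cells, differs from original
Gen 2: 8 live cells, MATCHES original -> period = 2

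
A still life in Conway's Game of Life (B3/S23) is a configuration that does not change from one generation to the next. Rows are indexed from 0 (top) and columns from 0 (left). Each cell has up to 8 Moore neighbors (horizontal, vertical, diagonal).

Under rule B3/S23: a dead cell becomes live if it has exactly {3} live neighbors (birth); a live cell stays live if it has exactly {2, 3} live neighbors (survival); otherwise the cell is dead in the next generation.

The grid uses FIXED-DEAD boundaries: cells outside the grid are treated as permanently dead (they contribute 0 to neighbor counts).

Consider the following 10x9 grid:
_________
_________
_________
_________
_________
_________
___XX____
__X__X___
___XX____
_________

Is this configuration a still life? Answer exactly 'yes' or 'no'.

Compute generation 1 and compare to generation 0 (given above):
Generation 1:
_________
_________
_________
_________
_________
_________
___XX____
__X__X___
___XX____
_________
The grids are IDENTICAL -> still life.

Answer: yes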